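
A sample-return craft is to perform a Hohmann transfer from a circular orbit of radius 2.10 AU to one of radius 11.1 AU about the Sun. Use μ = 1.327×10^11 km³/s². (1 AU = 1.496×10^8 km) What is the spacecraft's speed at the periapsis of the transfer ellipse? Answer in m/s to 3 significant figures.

v = 26700 m/s

In km: r₁ = 2.10 × 1.496×10^8 = 3.1416×10^8 km; r₂ = 11.1 × 1.496×10^8 = 1.66056×10^9 km.
Semi-major axis of the transfer orbit: a_t = (3.1416×10^8 + 1.66056×10^9)/2 = 9.8736×10^8 km.
The periapsis of the transfer ellipse is at r = 3.1416×10^8 km.
Applying v² = μ(2/r − 1/a_t): v = 26.65 km/s.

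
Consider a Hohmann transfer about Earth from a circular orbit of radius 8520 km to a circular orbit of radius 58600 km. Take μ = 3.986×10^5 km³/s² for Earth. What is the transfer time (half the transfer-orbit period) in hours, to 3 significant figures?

t = 8.50 hours

The Hohmann ellipse has a_t = (r₁ + r₂)/2 = 33560 km.
Transfer time t = π√(a_t³/μ) = π√((33560)³ / 3.986×10^5) = 30590 s.
Converting: 30590 s ÷ 3600 s/hour = 8.50 hours.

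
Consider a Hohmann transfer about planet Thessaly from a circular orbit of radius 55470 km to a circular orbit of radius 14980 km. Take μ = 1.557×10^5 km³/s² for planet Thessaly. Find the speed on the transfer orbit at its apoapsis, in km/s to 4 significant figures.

Transfer-ellipse semi-major axis a_t = (r₁ + r₂)/2 = (55470 + 14980)/2 = 35225 km.
The apoapsis of the transfer ellipse is at r = 55470 km.
Vis-viva: v = √[μ(2/r − 1/a_t)] = √[1.557×10^5 × (2/55470 − 1/35225)] = 1.093 km/s.

v = 1.093 km/s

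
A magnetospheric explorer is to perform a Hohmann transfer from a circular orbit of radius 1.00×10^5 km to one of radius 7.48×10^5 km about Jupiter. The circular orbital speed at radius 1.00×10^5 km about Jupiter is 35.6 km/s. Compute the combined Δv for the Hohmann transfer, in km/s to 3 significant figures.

From the circular-orbit relation v² = μ/r at r = 1.00×10^5 km: μ = v²r = (35.6)² × 1.00×10^5 = 1.26736×10^8 km³/s².
The Hohmann ellipse has a_t = (r₁ + r₂)/2 = 4.240×10^5 km.
At r₁ the circular-orbit speed is v₁ = √(μ/r₁) = 35.600 km/s.
On the transfer ellipse at r₁, vis-viva gives v_p = √[μ(2/r₁ − 1/a_t)] = 47.284 km/s.
First burn Δv₁ = |v_p − v₁| = 11.684 km/s.
At r₂, v₂ = √(μ/r₂) = 13.0166 km/s.
Transfer-orbit speed at r₂: v_a = √[μ(2/r₂ − 1/a_t)] = 6.32144 km/s.
Second burn Δv₂ = |v₂ − v_a| = 6.6952 km/s.
Total Δv = Δv₁ + Δv₂ = 18.38 km/s.

Δv = 18.4 km/s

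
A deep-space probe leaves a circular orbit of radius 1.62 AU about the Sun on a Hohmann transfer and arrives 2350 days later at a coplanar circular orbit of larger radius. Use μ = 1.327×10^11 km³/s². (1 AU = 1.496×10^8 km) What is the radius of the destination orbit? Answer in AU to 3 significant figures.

In km: r₁ = 1.62 × 1.496×10^8 = 2.42352×10^8 km.
Transfer time t = 2350 days = 2.0304×10^8 s, and t = π√(a_t³/μ).
So a_t = (μ t²/π²)^(1/3) = (1.327×10^11 × (2.0304×10^8)² / π²)^(1/3) = 8.2144×10^8 km.
Since a_t = (r₁ + r₂)/2, r₂ = 2a_t − r₁ = 2×8.2144×10^8 − 2.42352×10^8 = 1.400528×10^9 km.
In AU: r₂ = 1.400528×10^9 / 1.496×10^8 = 9.36 AU.

r₂ = 9.36 AU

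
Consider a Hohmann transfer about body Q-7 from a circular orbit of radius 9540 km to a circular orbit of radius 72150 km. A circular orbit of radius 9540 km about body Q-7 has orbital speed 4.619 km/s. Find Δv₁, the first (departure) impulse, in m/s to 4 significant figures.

Δv₁ = 1520 m/s

From the circular-orbit relation v² = μ/r at r = 9540 km: μ = v²r = (4.619)² × 9540 = 2.03537×10^5 km³/s².
Semi-major axis of the transfer orbit: a_t = (9540 + 72150)/2 = 40845 km.
Circular speed at r = 9540 km: v_c = √(μ/r) = 4.619 km/s.
Vis-viva on the transfer ellipse at r = 9540 km gives v_t = √[μ(2/r − 1/a_t)] = 6.139 km/s.
Δv₁ = |v_t − v_c| = |6.139 − 4.619| = 1.520 km/s.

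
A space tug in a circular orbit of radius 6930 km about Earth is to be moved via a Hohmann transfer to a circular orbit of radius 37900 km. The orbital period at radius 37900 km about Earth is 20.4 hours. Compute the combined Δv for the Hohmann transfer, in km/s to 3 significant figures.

Δv = 3.72 km/s

From Kepler's third law T² = 4π²r³/μ at r = 37900 km, T = 20.4 hours = 20.4 × 3600 s = 73440 s: μ = 4π²r³/T² = 3.98485×10^5 km³/s².
Transfer-ellipse semi-major axis a_t = (r₁ + r₂)/2 = (6930 + 37900)/2 = 22415 km.
Circular speed at r₁: v₁ = √(μ/r₁) = √(3.98485×10^5/6930) = 7.583 km/s.
On the transfer ellipse at r₁, vis-viva equation gives v_p = √[μ(2/r₁ − 1/a_t)] = 9.860 km/s.
First burn Δv₁ = |v_p − v₁| = 2.277 km/s.
At r₂, v₂ = √(μ/r₂) = 3.243 km/s.
Transfer-orbit speed at r₂: v_a = √[μ(2/r₂ − 1/a_t)] = 1.803 km/s.
Second burn Δv₂ = |v₂ − v_a| = 1.440 km/s.
Δv = Δv₁ + Δv₂ = 2.277 + 1.440 = 3.717 km/s.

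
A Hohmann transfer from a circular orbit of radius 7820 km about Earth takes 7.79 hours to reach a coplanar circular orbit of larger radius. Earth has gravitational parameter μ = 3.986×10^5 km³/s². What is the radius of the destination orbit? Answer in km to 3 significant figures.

r₂ = 55500 km

Transfer time t = 7.79 hours = 28044 s, and t = π√(a_t³/μ).
So a_t = (μ t²/π²)^(1/3) = (3.986×10^5 × (28044)² / π²)^(1/3) = 31669 km.
Since a_t = (r₁ + r₂)/2, r₂ = 2a_t − r₁ = 2×31669 − 7820 = 55518 km.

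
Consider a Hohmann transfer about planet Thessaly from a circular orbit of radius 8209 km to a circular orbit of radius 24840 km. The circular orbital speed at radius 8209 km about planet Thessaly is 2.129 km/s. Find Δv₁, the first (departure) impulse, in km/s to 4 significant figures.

From the circular-orbit relation v² = μ/r at r = 8209 km: μ = v²r = (2.129)² × 8209 = 37208.4 km³/s².
Semi-major axis of the transfer orbit: a_t = (8209 + 24840)/2 = 16524.5 km.
On the circular orbit at r = 8209 km, v_c = √(μ/r) = 2.1290 km/s.
Transfer-orbit speed at the same r (vis-viva, a = a_t): v_t = √[μ(2/r − 1/a_t)] = 2.6103 km/s.
Δv₁ = |v_t − v_c| = |2.6103 − 2.1290| = 0.4813 km/s.

Δv₁ = 0.4813 km/s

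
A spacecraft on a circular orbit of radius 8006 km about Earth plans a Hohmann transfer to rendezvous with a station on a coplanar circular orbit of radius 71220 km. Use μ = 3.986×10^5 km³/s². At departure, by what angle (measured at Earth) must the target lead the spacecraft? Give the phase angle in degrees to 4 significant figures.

φ = 105.3°

Transfer-ellipse semi-major axis a_t = (r₁ + r₂)/2 = (8006 + 71220)/2 = 39613 km.
The half-period of the transfer ellipse is t = π√(a_t³/μ) = 39230 s.
The target's mean motion on its circular orbit is ω₂ = √(μ/r₂³) = 3.322×10^-5 rad/s.
Angle swept by the target during transfer: ω₂·t = 1.3032 rad = 74.67°.
The spacecraft traverses 180° on the transfer ellipse, so the target must lead by 180° − 74.67° = 105.3°.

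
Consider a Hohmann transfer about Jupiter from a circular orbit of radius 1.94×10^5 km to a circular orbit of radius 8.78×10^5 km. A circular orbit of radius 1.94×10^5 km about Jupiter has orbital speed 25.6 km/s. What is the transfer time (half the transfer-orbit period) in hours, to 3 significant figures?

t = 30.4 hours

From the circular-orbit relation v² = μ/r at r = 1.94×10^5 km: μ = v²r = (25.6)² × 1.94×10^5 = 1.27140×10^8 km³/s².
Transfer-ellipse semi-major axis a_t = (r₁ + r₂)/2 = (1.940×10^5 + 8.780×10^5)/2 = 5.360×10^5 km.
Transfer time t = π√(a_t³/μ) = π√((5.360×10^5)³ / 1.27140×10^8) = 1.093×10^5 s.
Converting: 1.093×10^5 s ÷ 3600 s/hour = 30.4 hours.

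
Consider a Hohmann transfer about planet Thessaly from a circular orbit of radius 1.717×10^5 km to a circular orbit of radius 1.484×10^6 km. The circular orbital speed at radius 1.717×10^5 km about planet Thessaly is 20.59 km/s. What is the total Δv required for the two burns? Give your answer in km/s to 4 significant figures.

From the circular-orbit relation v² = μ/r at r = 1.717×10^5 km: μ = v²r = (20.59)² × 1.717×10^5 = 7.27919×10^7 km³/s².
Semi-major axis of the transfer orbit: a_t = (1.717×10^5 + 1.484×10^6)/2 = 8.2785×10^5 km.
Circular speed at r₁: v₁ = √(μ/r₁) = √(7.27919×10^7/1.717×10^5) = 20.590 km/s.
Transfer-orbit speed at r₁ (v² = μ(2/r − 1/a)): v_p = √[μ(2/r₁ − 1/a_t)] = 27.568 km/s.
First burn Δv₁ = |v_p − v₁| = 6.978 km/s.
At r₂, v₂ = √(μ/r₂) = 7.004 km/s.
Transfer-orbit speed at r₂: v_a = √[μ(2/r₂ − 1/a_t)] = 3.190 km/s.
Second burn Δv₂ = |v₂ − v_a| = 3.814 km/s.
Total Δv = Δv₁ + Δv₂ = 10.79 km/s.

Δv = 10.79 km/s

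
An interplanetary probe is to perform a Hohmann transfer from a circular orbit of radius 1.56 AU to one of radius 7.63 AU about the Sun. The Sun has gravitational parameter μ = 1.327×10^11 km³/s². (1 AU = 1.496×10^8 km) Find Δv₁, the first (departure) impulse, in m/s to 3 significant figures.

In km: r₁ = 1.56 × 1.496×10^8 = 2.33376×10^8 km; r₂ = 7.63 × 1.496×10^8 = 1.141448×10^9 km.
Transfer-ellipse semi-major axis a_t = (r₁ + r₂)/2 = (2.33376×10^8 + 1.141448×10^9)/2 = 6.87412×10^8 km.
Circular speed at r = 2.33376×10^8 km: v_c = √(μ/r) = 23.8456 km/s.
Transfer-orbit speed at the same r (vis-viva, a = a_t): v_t = √[μ(2/r − 1/a_t)] = 30.7275 km/s.
Δv₁ = |v_t − v_c| = |30.7275 − 23.8456| = 6.882 km/s.

Δv₁ = 6880 m/s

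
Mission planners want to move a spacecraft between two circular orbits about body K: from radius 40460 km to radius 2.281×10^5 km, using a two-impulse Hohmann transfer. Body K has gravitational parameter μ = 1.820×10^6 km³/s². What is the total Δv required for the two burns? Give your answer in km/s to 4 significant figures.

Semi-major axis of the transfer orbit: a_t = (40460 + 2.281×10^5)/2 = 1.3428×10^5 km.
At r₁ the circular-orbit speed is v₁ = √(μ/r₁) = 6.7069 km/s.
On the transfer ellipse at r₁, vis-viva equation gives v_p = √[μ(2/r₁ − 1/a_t)] = 8.7414 km/s.
First burn Δv₁ = |v_p − v₁| = 2.0345 km/s.
Circular speed at r₂: v₂ = √(μ/r₂) = 2.8247 km/s.
Transfer-orbit speed at r₂: v_a = √[μ(2/r₂ − 1/a_t)] = 1.5505 km/s.
Second burn Δv₂ = |v₂ − v_a| = 1.2742 km/s.
Total Δv = Δv₁ + Δv₂ = 3.309 km/s.

Δv = 3.309 km/s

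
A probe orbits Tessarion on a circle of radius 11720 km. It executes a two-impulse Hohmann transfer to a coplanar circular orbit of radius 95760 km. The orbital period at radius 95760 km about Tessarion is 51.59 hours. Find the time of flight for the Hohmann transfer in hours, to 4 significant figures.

t = 10.84 hours

From Kepler's third law T² = 4π²r³/μ at r = 95760 km, T = 51.59 hours = 51.59 × 3600 s = 1.85724×10^5 s: μ = 4π²r³/T² = 1.00502×10^6 km³/s².
Semi-major axis of the transfer orbit: a_t = (11720 + 95760)/2 = 53740 km.
By Kepler's third law the transfer-orbit period is T = 2π√(a_t³/μ), so t = T/2 = 39040 s.
Converting: 39040 s ÷ 3600 s/hour = 10.84 hours.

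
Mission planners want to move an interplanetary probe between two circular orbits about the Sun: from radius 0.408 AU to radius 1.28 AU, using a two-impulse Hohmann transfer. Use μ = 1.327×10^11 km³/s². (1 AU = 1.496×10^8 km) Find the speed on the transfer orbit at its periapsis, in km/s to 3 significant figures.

In km: r₁ = 0.408 × 1.496×10^8 = 6.10368×10^7 km; r₂ = 1.28 × 1.496×10^8 = 1.91488×10^8 km.
The Hohmann ellipse has a_t = (r₁ + r₂)/2 = 1.262624×10^8 km.
The periapsis of the transfer ellipse is at r = 6.10368×10^7 km.
Vis-viva: v = √[μ(2/r − 1/a_t)] = √[1.327×10^11 × (2/6.10368×10^7 − 1/1.262624×10^8)] = 57.42 km/s.

v = 57.4 km/s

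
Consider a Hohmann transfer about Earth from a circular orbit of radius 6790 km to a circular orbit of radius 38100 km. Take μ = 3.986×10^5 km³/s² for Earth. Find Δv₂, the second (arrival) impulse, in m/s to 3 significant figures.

Δv₂ = 1460 m/s

Transfer-ellipse semi-major axis a_t = (r₁ + r₂)/2 = (6790 + 38100)/2 = 22445 km.
On the circular orbit at r = 38100 km, v_c = √(μ/r) = 3.234 km/s.
Transfer-orbit speed at the same r (vis-viva, a = a_t): v_t = √[μ(2/r − 1/a_t)] = 1.779 km/s.
Δv₂ = |v_t − v_c| = |1.779 − 3.234| = 1.455 km/s.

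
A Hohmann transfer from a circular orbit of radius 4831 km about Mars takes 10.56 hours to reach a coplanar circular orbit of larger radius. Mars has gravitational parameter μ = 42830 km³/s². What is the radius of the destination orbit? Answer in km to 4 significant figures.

Transfer time t = 10.56 hours = 38016 s, and t = π√(a_t³/μ).
So a_t = (μ t²/π²)^(1/3) = (42830 × (38016)² / π²)^(1/3) = 18441 km.
Since a_t = (r₁ + r₂)/2, r₂ = 2a_t − r₁ = 2×18441 − 4831 = 32051 km.

r₂ = 32050 km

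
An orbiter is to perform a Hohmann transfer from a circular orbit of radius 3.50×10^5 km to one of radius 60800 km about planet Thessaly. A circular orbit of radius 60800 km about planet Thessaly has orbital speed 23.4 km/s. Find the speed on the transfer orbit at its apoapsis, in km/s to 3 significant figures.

v = 5.31 km/s

From the circular-orbit relation v² = μ/r at r = 60800 km: μ = v²r = (23.4)² × 60800 = 3.32916×10^7 km³/s².
The Hohmann ellipse has a_t = (r₁ + r₂)/2 = 2.054×10^5 km.
At apoapsis, r = 3.500×10^5 km.
Vis-viva: v = √[μ(2/r − 1/a_t)] = √[3.32916×10^7 × (2/3.500×10^5 − 1/2.054×10^5)] = 5.306 km/s.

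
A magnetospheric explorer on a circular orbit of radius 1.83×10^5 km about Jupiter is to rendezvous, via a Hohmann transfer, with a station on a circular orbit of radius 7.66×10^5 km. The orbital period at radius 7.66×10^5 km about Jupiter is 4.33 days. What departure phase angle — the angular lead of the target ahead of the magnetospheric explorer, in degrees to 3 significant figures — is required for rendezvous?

From Kepler's third law T² = 4π²r³/μ at r = 7.66×10^5 km, T = 4.33 days = 4.33 × 86400 s = 3.74112×10^5 s: μ = 4π²r³/T² = 1.26778×10^8 km³/s².
Semi-major axis of the transfer orbit: a_t = (1.830×10^5 + 7.660×10^5)/2 = 4.745×10^5 km.
Transfer time t = π√(a_t³/μ) = 91197 s.
Target angular speed ω₂ = √(μ/r₂³) = 1.6795×10^-5 rad/s.
Angle swept by the target during transfer: ω₂·t = 1.5317 rad = 87.76°.
The magnetospheric explorer traverses 180° on the transfer ellipse, so the target must lead by 180° − 87.76° = 92.2°.

φ = 92.2°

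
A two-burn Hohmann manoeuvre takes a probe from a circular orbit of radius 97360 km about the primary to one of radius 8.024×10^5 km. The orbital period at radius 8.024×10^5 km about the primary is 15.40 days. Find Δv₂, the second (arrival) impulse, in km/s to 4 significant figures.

From Kepler's third law T² = 4π²r³/μ at r = 8.024×10^5 km, T = 15.40 days = 15.40 × 86400 s = 1.33056×10^6 s: μ = 4π²r³/T² = 1.15203×10^7 km³/s².
Semi-major axis of the transfer orbit: a_t = (97360 + 8.024×10^5)/2 = 4.4988×10^5 km.
On the circular orbit at r = 8.024×10^5 km, v_c = √(μ/r) = 3.789 km/s.
Transfer-orbit speed at the same r (vis-viva, a = a_t): v_t = √[μ(2/r − 1/a_t)] = 1.763 km/s.
Δv₂ = |v_t − v_c| = |1.763 − 3.789| = 2.026 km/s.

Δv₂ = 2.026 km/s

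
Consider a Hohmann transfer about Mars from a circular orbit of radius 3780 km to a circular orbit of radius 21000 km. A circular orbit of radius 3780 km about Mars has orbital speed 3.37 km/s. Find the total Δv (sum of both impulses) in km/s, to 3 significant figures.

From the circular-orbit relation v² = μ/r at r = 3780 km: μ = v²r = (3.37)² × 3780 = 42929.1 km³/s².
Semi-major axis of the transfer orbit: a_t = (3780 + 21000)/2 = 12390 km.
At r₁ the circular-orbit speed is v₁ = √(μ/r₁) = 3.370 km/s.
On the transfer ellipse at r₁, v² = μ(2/r − 1/a) gives v_p = √[μ(2/r₁ − 1/a_t)] = 4.387 km/s.
First burn Δv₁ = |v_p − v₁| = 1.017 km/s.
At r₂, v₂ = √(μ/r₂) = 1.42977 km/s.
Transfer-orbit speed at r₂: v_a = √[μ(2/r₂ − 1/a_t)] = 0.789726 km/s.
Second burn Δv₂ = |v₂ − v_a| = 0.6400 km/s.
Δv = Δv₁ + Δv₂ = 1.017 + 0.6400 = 1.657 km/s.

Δv = 1.66 km/s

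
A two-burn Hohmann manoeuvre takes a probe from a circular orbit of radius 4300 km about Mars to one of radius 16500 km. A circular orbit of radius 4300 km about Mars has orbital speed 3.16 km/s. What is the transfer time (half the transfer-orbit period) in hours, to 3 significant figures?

t = 4.47 hours

From the circular-orbit relation v² = μ/r at r = 4300 km: μ = v²r = (3.16)² × 4300 = 42938.1 km³/s².
Semi-major axis of the transfer orbit: a_t = (4300 + 16500)/2 = 10400 km.
Half the transfer-orbit period gives t = π√(a_t³/μ) = 16080 s.
Converting: 16080 s ÷ 3600 s/hour = 4.47 hours.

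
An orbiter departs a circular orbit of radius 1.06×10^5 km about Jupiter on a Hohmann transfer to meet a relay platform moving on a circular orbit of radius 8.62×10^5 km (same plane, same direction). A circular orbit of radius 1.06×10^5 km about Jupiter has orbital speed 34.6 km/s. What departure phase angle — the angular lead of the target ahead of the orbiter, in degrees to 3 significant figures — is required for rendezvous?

From the circular-orbit relation v² = μ/r at r = 1.06×10^5 km: μ = v²r = (34.6)² × 1.06×10^5 = 1.26899×10^8 km³/s².
The Hohmann ellipse has a_t = (r₁ + r₂)/2 = 4.840×10^5 km.
Transfer time t = π√(a_t³/μ) = 93905 s.
Target angular speed ω₂ = √(μ/r₂³) = 1.4076×10^-5 rad/s.
Angle swept by the target during transfer: ω₂·t = 1.3218 rad = 75.73°.
The orbiter traverses 180° on the transfer ellipse, so the target must lead by 180° − 75.73° = 104°.

φ = 104°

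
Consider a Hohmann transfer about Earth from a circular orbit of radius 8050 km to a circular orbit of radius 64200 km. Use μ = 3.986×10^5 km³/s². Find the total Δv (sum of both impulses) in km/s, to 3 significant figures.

Δv = 3.66 km/s

Semi-major axis of the transfer orbit: a_t = (8050 + 64200)/2 = 36125 km.
At r₁ the circular-orbit speed is v₁ = √(μ/r₁) = 7.037 km/s.
On the transfer ellipse at r₁, vis-viva equation gives v_p = √[μ(2/r₁ − 1/a_t)] = 9.381 km/s.
First burn Δv₁ = |v_p − v₁| = 2.344 km/s.
At r₂, v₂ = √(μ/r₂) = 2.49173 km/s.
Transfer-orbit speed at r₂: v_a = √[μ(2/r₂ − 1/a_t)] = 1.17624 km/s.
Second burn Δv₂ = |v₂ − v_a| = 1.315 km/s.
Total Δv = Δv₁ + Δv₂ = 3.659 km/s.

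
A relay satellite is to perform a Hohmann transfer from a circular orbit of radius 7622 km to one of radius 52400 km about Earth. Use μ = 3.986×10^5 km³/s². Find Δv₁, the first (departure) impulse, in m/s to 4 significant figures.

Transfer-ellipse semi-major axis a_t = (r₁ + r₂)/2 = (7622 + 52400)/2 = 30011 km.
On the circular orbit at r = 7622 km, v_c = √(μ/r) = 7.232 km/s.
Transfer-orbit speed at the same r (vis-viva, a = a_t): v_t = √[μ(2/r − 1/a_t)] = 9.556 km/s.
Δv₁ = |v_t − v_c| = |9.556 − 7.232| = 2.324 km/s.

Δv₁ = 2324 m/s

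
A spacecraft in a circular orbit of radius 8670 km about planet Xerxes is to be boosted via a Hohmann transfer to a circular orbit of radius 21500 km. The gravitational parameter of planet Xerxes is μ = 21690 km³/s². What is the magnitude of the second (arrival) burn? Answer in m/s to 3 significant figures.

Δv₂ = 243 m/s

The Hohmann ellipse has a_t = (r₁ + r₂)/2 = 15085 km.
Circular speed at r = 21500 km: v_c = √(μ/r) = 1.0044 km/s.
Transfer-orbit speed at the same r (vis-viva, a = a_t): v_t = √[μ(2/r − 1/a_t)] = 0.76146 km/s.
Δv₂ = |v_t − v_c| = |0.76146 − 1.0044| = 0.2429 km/s.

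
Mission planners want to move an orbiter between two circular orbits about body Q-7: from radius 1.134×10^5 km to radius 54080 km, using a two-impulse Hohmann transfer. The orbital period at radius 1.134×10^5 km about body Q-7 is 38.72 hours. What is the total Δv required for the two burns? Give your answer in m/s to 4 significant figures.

Δv = 2215 m/s

From Kepler's third law T² = 4π²r³/μ at r = 1.134×10^5 km, T = 38.72 hours = 38.72 × 3600 s = 1.39392×10^5 s: μ = 4π²r³/T² = 2.96294×10^6 km³/s².
The Hohmann ellipse has a_t = (r₁ + r₂)/2 = 83740 km.
At r₁ the circular-orbit speed is v₁ = √(μ/r₁) = 5.1116 km/s.
On the transfer ellipse at r₁, vis-viva gives v_a = √[μ(2/r₁ − 1/a_t)] = 4.1078 km/s.
First burn Δv₁ = |v_a − v₁| = 1.00380 km/s.
At r₂, v₂ = √(μ/r₂) = 7.40190 km/s.
Transfer-orbit speed at r₂: v_p = √[μ(2/r₂ − 1/a_t)] = 8.61357 km/s.
Second burn Δv₂ = |v₂ − v_p| = 1.21167 km/s.
Total Δv = Δv₁ + Δv₂ = 2.215 km/s.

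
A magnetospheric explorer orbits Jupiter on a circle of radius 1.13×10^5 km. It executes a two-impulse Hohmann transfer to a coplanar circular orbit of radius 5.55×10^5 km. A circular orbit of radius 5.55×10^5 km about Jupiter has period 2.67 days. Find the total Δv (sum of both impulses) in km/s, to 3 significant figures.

Δv = 16.0 km/s

From Kepler's third law T² = 4π²r³/μ at r = 5.55×10^5 km, T = 2.67 days = 2.67 × 86400 s = 2.30688×10^5 s: μ = 4π²r³/T² = 1.26820×10^8 km³/s².
Semi-major axis of the transfer orbit: a_t = (1.130×10^5 + 5.550×10^5)/2 = 3.340×10^5 km.
At r₁ the circular-orbit speed is v₁ = √(μ/r₁) = 33.501 km/s.
Transfer-orbit speed at r₁ (vis-viva): v_p = √[μ(2/r₁ − 1/a_t)] = 43.185 km/s.
First burn Δv₁ = |v_p − v₁| = 9.684 km/s.
Circular speed at r₂: v₂ = √(μ/r₂) = 15.1164 km/s.
Transfer-orbit speed at r₂: v_a = √[μ(2/r₂ − 1/a_t)] = 8.79253 km/s.
Second burn Δv₂ = |v₂ − v_a| = 6.324 km/s.
Total Δv = Δv₁ + Δv₂ = 16.01 km/s.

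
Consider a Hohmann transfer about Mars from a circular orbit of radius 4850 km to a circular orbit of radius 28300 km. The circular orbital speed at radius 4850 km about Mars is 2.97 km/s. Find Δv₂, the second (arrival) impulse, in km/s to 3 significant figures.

From the circular-orbit relation v² = μ/r at r = 4850 km: μ = v²r = (2.97)² × 4850 = 42781.4 km³/s².
Semi-major axis of the transfer orbit: a_t = (4850 + 28300)/2 = 16575 km.
Circular speed at r = 28300 km: v_c = √(μ/r) = 1.2295 km/s.
Transfer-orbit speed at the same r (vis-viva, a = a_t): v_t = √[μ(2/r − 1/a_t)] = 0.66509 km/s.
Δv₂ = |v_t − v_c| = |0.66509 − 1.2295| = 0.5644 km/s.

Δv₂ = 0.564 km/s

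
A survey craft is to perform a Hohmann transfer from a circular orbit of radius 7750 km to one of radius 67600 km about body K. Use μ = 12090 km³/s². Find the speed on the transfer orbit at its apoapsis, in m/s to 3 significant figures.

v = 192 m/s

Transfer-ellipse semi-major axis a_t = (r₁ + r₂)/2 = (7750 + 67600)/2 = 37675 km.
The apoapsis of the transfer ellipse is at r = 67600 km.
Vis-viva: v = √[μ(2/r − 1/a_t)] = √[12090 × (2/67600 − 1/37675)] = 0.1918 km/s.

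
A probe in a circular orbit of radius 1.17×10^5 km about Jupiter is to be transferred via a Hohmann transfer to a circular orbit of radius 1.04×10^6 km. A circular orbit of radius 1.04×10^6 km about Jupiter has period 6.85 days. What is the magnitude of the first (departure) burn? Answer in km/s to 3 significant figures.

Δv₁ = 11.2 km/s

From Kepler's third law T² = 4π²r³/μ at r = 1.04×10^6 km, T = 6.85 days = 6.85 × 86400 s = 5.9184×10^5 s: μ = 4π²r³/T² = 1.26780×10^8 km³/s².
Semi-major axis of the transfer orbit: a_t = (1.170×10^5 + 1.040×10^6)/2 = 5.785×10^5 km.
Circular speed at r = 1.170×10^5 km: v_c = √(μ/r) = 32.92 km/s.
Vis-viva on the transfer ellipse at r = 1.170×10^5 km gives v_t = √[μ(2/r − 1/a_t)] = 44.14 km/s.
Δv₁ = |v_t − v_c| = |44.14 − 32.92| = 11.22 km/s.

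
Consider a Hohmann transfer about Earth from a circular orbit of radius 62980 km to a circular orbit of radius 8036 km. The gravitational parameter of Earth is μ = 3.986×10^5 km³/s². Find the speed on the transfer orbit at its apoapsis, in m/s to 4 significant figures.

v = 1197 m/s

Transfer-ellipse semi-major axis a_t = (r₁ + r₂)/2 = (62980 + 8036)/2 = 35508 km.
The apoapsis of the transfer ellipse is at r = 62980 km.
Applying v² = μ(2/r − 1/a_t): v = 1.197 km/s.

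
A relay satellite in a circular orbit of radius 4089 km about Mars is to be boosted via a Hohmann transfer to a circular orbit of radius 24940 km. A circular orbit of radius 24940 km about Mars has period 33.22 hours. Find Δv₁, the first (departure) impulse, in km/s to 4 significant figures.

Δv₁ = 1.006 km/s

From Kepler's third law T² = 4π²r³/μ at r = 24940 km, T = 33.22 hours = 33.22 × 3600 s = 1.19592×10^5 s: μ = 4π²r³/T² = 42819.8 km³/s².
Semi-major axis of the transfer orbit: a_t = (4089 + 24940)/2 = 14514.5 km.
On the circular orbit at r = 4089 km, v_c = √(μ/r) = 3.236 km/s.
Transfer-orbit speed at the same r (vis-viva, a = a_t): v_t = √[μ(2/r − 1/a_t)] = 4.242 km/s.
Δv₁ = |v_t − v_c| = |4.242 − 3.236| = 1.006 km/s.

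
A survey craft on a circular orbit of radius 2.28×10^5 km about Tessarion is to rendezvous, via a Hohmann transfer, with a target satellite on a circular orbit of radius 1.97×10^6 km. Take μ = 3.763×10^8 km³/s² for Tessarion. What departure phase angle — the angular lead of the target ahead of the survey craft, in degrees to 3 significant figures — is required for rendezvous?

Transfer-ellipse semi-major axis a_t = (r₁ + r₂)/2 = (2.280×10^5 + 1.970×10^6)/2 = 1.099×10^6 km.
Transfer time t = π√(a_t³/μ) = 1.866×10^5 s.
The target's mean motion on its circular orbit is ω₂ = √(μ/r₂³) = 7.016×10^-6 rad/s.
Angle swept by the target during transfer: ω₂·t = 1.309 rad = 75.00°.
Arrival is 180° from departure on the ellipse, so φ = 180° − 75.00° = 105°.

φ = 105°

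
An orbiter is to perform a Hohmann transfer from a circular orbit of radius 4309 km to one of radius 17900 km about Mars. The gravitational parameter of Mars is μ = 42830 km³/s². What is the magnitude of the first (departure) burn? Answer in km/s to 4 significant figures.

Transfer-ellipse semi-major axis a_t = (r₁ + r₂)/2 = (4309 + 17900)/2 = 11104.5 km.
Circular speed at r = 4309 km: v_c = √(μ/r) = 3.1527 km/s.
Vis-viva on the transfer ellipse at r = 4309 km gives v_t = √[μ(2/r − 1/a_t)] = 4.0028 km/s.
Δv₁ = |v_t − v_c| = |4.0028 − 3.1527| = 0.8501 km/s.

Δv₁ = 0.8501 km/s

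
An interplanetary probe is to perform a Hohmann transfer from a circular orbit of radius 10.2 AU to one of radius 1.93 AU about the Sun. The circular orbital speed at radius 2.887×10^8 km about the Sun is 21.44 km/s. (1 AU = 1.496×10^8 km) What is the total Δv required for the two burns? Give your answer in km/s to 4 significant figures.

From the circular-orbit relation v² = μ/r at r = 2.887×10^8 km: μ = v²r = (21.44)² × 2.887×10^8 = 1.32708×10^11 km³/s².
In km: r₁ = 10.2 × 1.496×10^8 = 1.52592×10^9 km; r₂ = 1.93 × 1.496×10^8 = 2.88728×10^8 km.
Transfer-ellipse semi-major axis a_t = (r₁ + r₂)/2 = (1.52592×10^9 + 2.88728×10^8)/2 = 9.07324×10^8 km.
Circular speed at r₁: v₁ = √(μ/r₁) = √(1.32708×10^11/1.52592×10^9) = 9.326 km/s.
On the transfer ellipse at r₁, vis-viva equation gives v_a = √[μ(2/r₁ − 1/a_t)] = 5.261 km/s.
First burn Δv₁ = |v_a − v₁| = 4.065 km/s.
Circular speed at r₂: v₂ = √(μ/r₂) = 21.439 km/s.
Transfer-orbit speed at r₂: v_p = √[μ(2/r₂ − 1/a_t)] = 27.803 km/s.
Second burn Δv₂ = |v₂ − v_p| = 6.364 km/s.
Total Δv = Δv₁ + Δv₂ = 10.43 km/s.

Δv = 10.43 km/s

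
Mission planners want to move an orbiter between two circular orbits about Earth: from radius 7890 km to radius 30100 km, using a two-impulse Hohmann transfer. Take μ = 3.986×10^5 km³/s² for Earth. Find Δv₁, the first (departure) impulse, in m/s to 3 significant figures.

Δv₁ = 1840 m/s

The Hohmann ellipse has a_t = (r₁ + r₂)/2 = 18995 km.
On the circular orbit at r = 7890 km, v_c = √(μ/r) = 7.1077 km/s.
Transfer-orbit speed at the same r (vis-viva, a = a_t): v_t = √[μ(2/r − 1/a_t)] = 8.9473 km/s.
Δv₁ = |v_t − v_c| = |8.9473 − 7.1077| = 1.840 km/s.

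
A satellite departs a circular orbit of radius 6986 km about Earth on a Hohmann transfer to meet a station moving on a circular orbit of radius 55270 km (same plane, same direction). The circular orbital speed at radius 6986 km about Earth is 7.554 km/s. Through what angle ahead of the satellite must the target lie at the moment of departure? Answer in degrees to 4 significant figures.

φ = 103.9°

From the circular-orbit relation v² = μ/r at r = 6986 km: μ = v²r = (7.554)² × 6986 = 3.98642×10^5 km³/s².
Transfer-ellipse semi-major axis a_t = (r₁ + r₂)/2 = (6986 + 55270)/2 = 31128 km.
Transfer time t = π√(a_t³/μ) = 27327 s.
Target angular speed ω₂ = √(μ/r₂³) = 4.8591×10^-5 rad/s.
Angle swept by the target during transfer: ω₂·t = 1.3278 rad = 76.08°.
Arrival is 180° from departure on the ellipse, so φ = 180° − 76.08° = 103.9°.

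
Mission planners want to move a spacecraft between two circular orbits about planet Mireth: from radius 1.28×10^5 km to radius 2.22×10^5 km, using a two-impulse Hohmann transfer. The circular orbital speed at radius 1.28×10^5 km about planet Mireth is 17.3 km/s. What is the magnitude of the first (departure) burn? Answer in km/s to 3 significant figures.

Δv₁ = 2.19 km/s

From the circular-orbit relation v² = μ/r at r = 1.28×10^5 km: μ = v²r = (17.3)² × 1.28×10^5 = 3.83091×10^7 km³/s².
Transfer-ellipse semi-major axis a_t = (r₁ + r₂)/2 = (1.280×10^5 + 2.220×10^5)/2 = 1.750×10^5 km.
On the circular orbit at r = 1.280×10^5 km, v_c = √(μ/r) = 17.300 km/s.
Vis-viva on the transfer ellipse at r = 1.280×10^5 km gives v_t = √[μ(2/r − 1/a_t)] = 19.485 km/s.
Δv₁ = |v_t − v_c| = |19.485 − 17.300| = 2.185 km/s.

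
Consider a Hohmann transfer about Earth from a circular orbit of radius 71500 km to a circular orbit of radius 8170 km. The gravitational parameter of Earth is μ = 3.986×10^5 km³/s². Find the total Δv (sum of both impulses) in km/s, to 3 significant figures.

Semi-major axis of the transfer orbit: a_t = (71500 + 8170)/2 = 39835 km.
Circular speed at r₁: v₁ = √(μ/r₁) = √(3.986×10^5/71500) = 2.361 km/s.
Transfer-orbit speed at r₁ (vis-viva): v_a = √[μ(2/r₁ − 1/a_t)] = 1.069 km/s.
First burn Δv₁ = |v_a − v₁| = 1.292 km/s.
At r₂, v₂ = √(μ/r₂) = 6.985 km/s.
Transfer-orbit speed at r₂: v_p = √[μ(2/r₂ − 1/a_t)] = 9.358 km/s.
Second burn Δv₂ = |v₂ − v_p| = 2.373 km/s.
Total Δv = Δv₁ + Δv₂ = 3.665 km/s.

Δv = 3.66 km/s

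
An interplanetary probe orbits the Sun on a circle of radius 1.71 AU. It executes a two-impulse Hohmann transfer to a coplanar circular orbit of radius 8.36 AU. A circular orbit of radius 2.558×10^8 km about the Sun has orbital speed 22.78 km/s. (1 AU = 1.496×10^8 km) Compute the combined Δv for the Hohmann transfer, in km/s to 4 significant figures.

From the circular-orbit relation v² = μ/r at r = 2.558×10^8 km: μ = v²r = (22.78)² × 2.558×10^8 = 1.32742×10^11 km³/s².
In km: r₁ = 1.71 × 1.496×10^8 = 2.55816×10^8 km; r₂ = 8.36 × 1.496×10^8 = 1.250656×10^9 km.
Transfer-ellipse semi-major axis a_t = (r₁ + r₂)/2 = (2.55816×10^8 + 1.250656×10^9)/2 = 7.53236×10^8 km.
Circular speed at r₁: v₁ = √(μ/r₁) = √(1.32742×10^11/2.55816×10^8) = 22.779 km/s.
On the transfer ellipse at r₁, vis-viva equation gives v_p = √[μ(2/r₁ − 1/a_t)] = 29.352 km/s.
First burn Δv₁ = |v_p − v₁| = 6.573 km/s.
Circular speed at r₂: v₂ = √(μ/r₂) = 10.302 km/s.
Transfer-orbit speed at r₂: v_a = √[μ(2/r₂ − 1/a_t)] = 6.0039 km/s.
Second burn Δv₂ = |v₂ − v_a| = 4.298 km/s.
Total Δv = Δv₁ + Δv₂ = 10.87 km/s.

Δv = 10.87 km/s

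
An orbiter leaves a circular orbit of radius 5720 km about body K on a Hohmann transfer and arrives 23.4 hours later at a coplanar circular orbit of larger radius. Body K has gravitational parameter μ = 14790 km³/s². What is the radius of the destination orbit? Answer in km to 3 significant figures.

r₂ = 38300 km

Transfer time t = 23.4 hours = 84240 s, and t = π√(a_t³/μ).
So a_t = (μ t²/π²)^(1/3) = (14790 × (84240)² / π²)^(1/3) = 21990 km.
Since a_t = (r₁ + r₂)/2, r₂ = 2a_t − r₁ = 2×21990 − 5720 = 38260 km.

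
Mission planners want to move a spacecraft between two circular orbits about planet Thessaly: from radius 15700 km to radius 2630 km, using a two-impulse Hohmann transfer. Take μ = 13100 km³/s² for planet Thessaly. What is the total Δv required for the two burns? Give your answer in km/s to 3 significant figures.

Δv = 1.11 km/s

The Hohmann ellipse has a_t = (r₁ + r₂)/2 = 9165 km.
Circular speed at r₁: v₁ = √(μ/r₁) = √(13100/15700) = 0.91345 km/s.
On the transfer ellipse at r₁, v² = μ(2/r − 1/a) gives v_a = √[μ(2/r₁ − 1/a_t)] = 0.48933 km/s.
First burn Δv₁ = |v_a − v₁| = 0.4241 km/s.
At r₂, v₂ = √(μ/r₂) = 2.2318 km/s.
Transfer-orbit speed at r₂: v_p = √[μ(2/r₂ − 1/a_t)] = 2.9211 km/s.
Second burn Δv₂ = |v₂ − v_p| = 0.6893 km/s.
Total Δv = Δv₁ + Δv₂ = 1.113 km/s.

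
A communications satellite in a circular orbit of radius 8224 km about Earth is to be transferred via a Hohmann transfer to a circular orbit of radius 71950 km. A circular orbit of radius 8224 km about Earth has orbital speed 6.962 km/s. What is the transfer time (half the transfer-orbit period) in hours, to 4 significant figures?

From the circular-orbit relation v² = μ/r at r = 8224 km: μ = v²r = (6.962)² × 8224 = 3.98613×10^5 km³/s².
Transfer-ellipse semi-major axis a_t = (r₁ + r₂)/2 = (8224 + 71950)/2 = 40087 km.
Half the transfer-orbit period gives t = π√(a_t³/μ) = 39940 s.
Converting: 39940 s ÷ 3600 s/hour = 11.09 hours.

t = 11.09 hours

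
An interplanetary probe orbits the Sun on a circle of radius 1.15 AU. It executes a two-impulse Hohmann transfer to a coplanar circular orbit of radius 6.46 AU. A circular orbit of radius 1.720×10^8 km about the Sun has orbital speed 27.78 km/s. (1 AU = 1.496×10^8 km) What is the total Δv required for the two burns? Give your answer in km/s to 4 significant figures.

From the circular-orbit relation v² = μ/r at r = 1.720×10^8 km: μ = v²r = (27.78)² × 1.720×10^8 = 1.32737×10^11 km³/s².
In km: r₁ = 1.15 × 1.496×10^8 = 1.7204×10^8 km; r₂ = 6.46 × 1.496×10^8 = 9.66416×10^8 km.
The Hohmann ellipse has a_t = (r₁ + r₂)/2 = 5.69228×10^8 km.
Circular speed at r₁: v₁ = √(μ/r₁) = √(1.32737×10^11/1.7204×10^8) = 27.777 km/s.
Transfer-orbit speed at r₁ (v² = μ(2/r − 1/a)): v_p = √[μ(2/r₁ − 1/a_t)] = 36.193 km/s.
First burn Δv₁ = |v_p − v₁| = 8.416 km/s.
At r₂, v₂ = √(μ/r₂) = 11.72 km/s.
Transfer-orbit speed at r₂: v_a = √[μ(2/r₂ − 1/a_t)] = 6.443 km/s.
Second burn Δv₂ = |v₂ − v_a| = 5.277 km/s.
Total Δv = Δv₁ + Δv₂ = 13.69 km/s.

Δv = 13.69 km/s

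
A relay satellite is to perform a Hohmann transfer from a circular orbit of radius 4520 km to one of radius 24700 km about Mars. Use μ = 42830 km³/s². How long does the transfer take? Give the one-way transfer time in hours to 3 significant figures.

t = 7.45 hours

Semi-major axis of the transfer orbit: a_t = (4520 + 24700)/2 = 14610 km.
Half the transfer-orbit period gives t = π√(a_t³/μ) = 26810 s.
Converting: 26810 s ÷ 3600 s/hour = 7.45 hours.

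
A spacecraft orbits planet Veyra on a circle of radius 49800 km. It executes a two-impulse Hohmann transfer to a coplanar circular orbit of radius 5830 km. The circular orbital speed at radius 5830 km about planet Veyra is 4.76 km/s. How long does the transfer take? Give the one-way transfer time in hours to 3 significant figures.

From the circular-orbit relation v² = μ/r at r = 5830 km: μ = v²r = (4.76)² × 5830 = 1.32094×10^5 km³/s².
The Hohmann ellipse has a_t = (r₁ + r₂)/2 = 27815 km.
Transfer time t = π√(a_t³/μ) = π√((27815)³ / 1.32094×10^5) = 40100 s.
Converting: 40100 s ÷ 3600 s/hour = 11.1 hours.

t = 11.1 hours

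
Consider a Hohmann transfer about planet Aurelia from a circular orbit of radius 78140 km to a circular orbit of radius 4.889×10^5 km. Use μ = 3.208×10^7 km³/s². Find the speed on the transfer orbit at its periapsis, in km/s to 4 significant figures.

Transfer-ellipse semi-major axis a_t = (r₁ + r₂)/2 = (78140 + 4.889×10^5)/2 = 2.8352×10^5 km.
At periapsis, r = 78140 km.
From the vis-viva equation, v = √[μ(2/r − 1/a_t)] = 26.61 km/s.

v = 26.61 km/s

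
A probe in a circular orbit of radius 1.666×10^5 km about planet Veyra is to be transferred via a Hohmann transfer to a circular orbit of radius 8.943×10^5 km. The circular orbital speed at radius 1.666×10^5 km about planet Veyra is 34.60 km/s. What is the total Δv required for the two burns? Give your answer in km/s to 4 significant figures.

Δv = 16.89 km/s

From the circular-orbit relation v² = μ/r at r = 1.666×10^5 km: μ = v²r = (34.60)² × 1.666×10^5 = 1.99447×10^8 km³/s².
Transfer-ellipse semi-major axis a_t = (r₁ + r₂)/2 = (1.666×10^5 + 8.943×10^5)/2 = 5.3045×10^5 km.
At r₁ the circular-orbit speed is v₁ = √(μ/r₁) = 34.600 km/s.
Transfer-orbit speed at r₁ (vis-viva): v_p = √[μ(2/r₁ − 1/a_t)] = 44.926 km/s.
First burn Δv₁ = |v_p − v₁| = 10.326 km/s.
At r₂, v₂ = √(μ/r₂) = 14.9339 km/s.
Transfer-orbit speed at r₂: v_a = √[μ(2/r₂ − 1/a_t)] = 8.36926 km/s.
Second burn Δv₂ = |v₂ − v_a| = 6.5646 km/s.
Δv = Δv₁ + Δv₂ = 10.326 + 6.5646 = 16.89 km/s.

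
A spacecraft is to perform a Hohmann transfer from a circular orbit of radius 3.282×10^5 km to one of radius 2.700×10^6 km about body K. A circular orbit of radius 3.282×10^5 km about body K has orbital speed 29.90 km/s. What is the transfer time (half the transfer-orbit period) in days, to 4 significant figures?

From the circular-orbit relation v² = μ/r at r = 3.282×10^5 km: μ = v²r = (29.90)² × 3.282×10^5 = 2.93414×10^8 km³/s².
The Hohmann ellipse has a_t = (r₁ + r₂)/2 = 1.5141×10^6 km.
Transfer time t = π√(a_t³/μ) = π√((1.5141×10^6)³ / 2.93414×10^8) = 3.417×10^5 s.
Converting: 3.417×10^5 s ÷ 86400 s/day = 3.955 days.

t = 3.955 days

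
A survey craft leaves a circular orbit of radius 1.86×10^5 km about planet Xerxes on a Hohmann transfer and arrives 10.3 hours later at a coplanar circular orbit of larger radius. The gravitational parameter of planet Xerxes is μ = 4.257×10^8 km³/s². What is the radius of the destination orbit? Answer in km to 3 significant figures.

r₂ = 5.94×10^5 km

Transfer time t = 10.3 hours = 37080 s, and t = π√(a_t³/μ).
So a_t = (μ t²/π²)^(1/3) = (4.257×10^8 × (37080)² / π²)^(1/3) = 3.8997×10^5 km.
Since a_t = (r₁ + r₂)/2, r₂ = 2a_t − r₁ = 2×3.8997×10^5 − 1.860×10^5 = 5.9394×10^5 km.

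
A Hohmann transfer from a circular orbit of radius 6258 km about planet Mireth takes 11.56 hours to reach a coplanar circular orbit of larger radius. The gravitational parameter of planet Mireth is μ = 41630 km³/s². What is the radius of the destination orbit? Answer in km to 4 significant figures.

Transfer time t = 11.56 hours = 41616 s, and t = π√(a_t³/μ).
So a_t = (μ t²/π²)^(1/3) = (41630 × (41616)² / π²)^(1/3) = 19403 km.
Since a_t = (r₁ + r₂)/2, r₂ = 2a_t − r₁ = 2×19403 − 6258 = 32548 km.

r₂ = 32550 km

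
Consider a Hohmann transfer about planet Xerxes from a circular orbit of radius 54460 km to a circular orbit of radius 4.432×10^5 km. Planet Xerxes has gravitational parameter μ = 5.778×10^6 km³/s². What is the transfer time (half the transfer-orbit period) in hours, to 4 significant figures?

t = 45.06 hours

Semi-major axis of the transfer orbit: a_t = (54460 + 4.432×10^5)/2 = 2.4883×10^5 km.
Half the transfer-orbit period gives t = π√(a_t³/μ) = 1.622×10^5 s.
Converting: 1.622×10^5 s ÷ 3600 s/hour = 45.06 hours.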